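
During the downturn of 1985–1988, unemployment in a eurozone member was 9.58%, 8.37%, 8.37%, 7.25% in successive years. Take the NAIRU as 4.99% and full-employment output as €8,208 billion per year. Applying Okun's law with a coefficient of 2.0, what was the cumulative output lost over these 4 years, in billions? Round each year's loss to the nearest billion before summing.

€2,234 billion

Year 1985: gap = -2.0 × (9.58 - 4.99) = -9.18%, loss ≈ 8208 × 9.18/100 ≈ 753.
Year 1986: gap = -2.0 × (8.37 - 4.99) = -6.76%, loss ≈ 8208 × 6.76/100 ≈ 555.
Year 1987: gap = -2.0 × (8.37 - 4.99) = -6.76%, loss ≈ 8208 × 6.76/100 ≈ 555.
Year 1988: gap = -2.0 × (7.25 - 4.99) = -4.52%, loss ≈ 8208 × 4.52/100 ≈ 371.
Total lost output = 753 + 555 + 555 + 371 = 2234 billion.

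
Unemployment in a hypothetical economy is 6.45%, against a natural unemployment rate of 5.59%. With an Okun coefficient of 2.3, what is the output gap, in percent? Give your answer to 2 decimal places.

The unemployment gap is 6.45 - 5.59 = 0.86 percentage points.
Okun's law gives an output gap of -2.3 × 0.86 = -1.978%, i.e. 1.98% below potential.

-1.98%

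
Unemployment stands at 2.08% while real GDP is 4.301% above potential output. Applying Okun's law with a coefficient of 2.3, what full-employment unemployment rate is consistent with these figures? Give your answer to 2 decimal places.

3.95%

From Okun's law, u - u* = -(output gap)/β = -(4.301)/2.3 = -1.87 points.
So u* = 2.08 + 1.87 = 3.95%.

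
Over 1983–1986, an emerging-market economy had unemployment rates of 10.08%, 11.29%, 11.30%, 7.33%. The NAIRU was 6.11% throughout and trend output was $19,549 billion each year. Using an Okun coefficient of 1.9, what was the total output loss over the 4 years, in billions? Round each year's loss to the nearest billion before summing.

$5,780 billion

Year 1983: gap = -1.9 × (10.08 - 6.11) = -7.543%, loss ≈ 19549 × 7.543/100 ≈ 1475.
Year 1984: gap = -1.9 × (11.29 - 6.11) = -9.842%, loss ≈ 19549 × 9.842/100 ≈ 1924.
Year 1985: gap = -1.9 × (11.3 - 6.11) = -9.861%, loss ≈ 19549 × 9.861/100 ≈ 1928.
Year 1986: gap = -1.9 × (7.33 - 6.11) = -2.318%, loss ≈ 19549 × 2.318/100 ≈ 453.
Total lost output = 1475 + 1924 + 1928 + 453 = 5780 billion.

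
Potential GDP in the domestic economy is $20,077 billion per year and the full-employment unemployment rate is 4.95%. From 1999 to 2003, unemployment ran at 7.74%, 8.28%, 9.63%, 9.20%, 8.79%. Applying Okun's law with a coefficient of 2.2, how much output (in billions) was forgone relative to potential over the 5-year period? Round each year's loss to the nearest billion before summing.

$8,343 billion

Year 1999: gap = -2.2 × (7.74 - 4.95) = -6.138%, loss ≈ 20077 × 6.138/100 ≈ 1232.
Year 2000: gap = -2.2 × (8.28 - 4.95) = -7.326%, loss ≈ 20077 × 7.326/100 ≈ 1471.
Year 2001: gap = -2.2 × (9.63 - 4.95) = -10.296%, loss ≈ 20077 × 10.296/100 ≈ 2067.
Year 2002: gap = -2.2 × (9.2 - 4.95) = -9.35%, loss ≈ 20077 × 9.35/100 ≈ 1877.
Year 2003: gap = -2.2 × (8.79 - 4.95) = -8.448%, loss ≈ 20077 × 8.448/100 ≈ 1696.
Total lost output = 1232 + 1471 + 2067 + 1877 + 1696 = 8343 billion.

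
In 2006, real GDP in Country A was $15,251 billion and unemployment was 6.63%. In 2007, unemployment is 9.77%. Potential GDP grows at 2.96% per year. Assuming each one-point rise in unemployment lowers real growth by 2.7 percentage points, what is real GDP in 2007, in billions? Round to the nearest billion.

Δu = 9.77 - 6.63 = 3.14 points.
Okun's law (growth form): g_Y = g_Y* - β × Δu = 2.96 - 2.7 × (3.14) = 2.96 - 8.478 = -5.518%.
Real GDP in the next year = 15251 × (1 - 5.518/100) = 15251 × 0.94482 ≈ 14409 billion.

$14,409 billion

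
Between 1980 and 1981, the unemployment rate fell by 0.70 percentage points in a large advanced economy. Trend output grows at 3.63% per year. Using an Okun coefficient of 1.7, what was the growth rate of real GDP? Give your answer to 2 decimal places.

4.82%

Growth-rate Okun's law: g_Y = g_Y* - β × Δu.
g_Y = 3.63 - 1.7 × (-0.70) = 3.63 + 1.19 = 4.82%, i.e. 4.82% to 2 d.p.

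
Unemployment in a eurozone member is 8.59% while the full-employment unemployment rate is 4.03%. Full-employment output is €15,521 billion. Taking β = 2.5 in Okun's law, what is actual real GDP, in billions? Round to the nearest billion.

€13,752 billion

Unemployment gap = 8.59 - 4.03 = 4.56 points, so the output gap is -2.5 × 4.56 = -11.4%.
Actual GDP = 15521 × (1 - 11.4/100) = 15521 × 0.886 ≈ 13752 billion.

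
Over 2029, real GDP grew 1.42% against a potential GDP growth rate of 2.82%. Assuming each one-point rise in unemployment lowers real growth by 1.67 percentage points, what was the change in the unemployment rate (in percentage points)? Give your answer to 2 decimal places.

Growth-rate Okun's law: g_Y = g_Y* - β × Δu, so Δu = (g_Y* - g_Y)/β.
Δu = (2.82 - 1.42)/1.67 = 1.4/1.67 = 0.84 percentage points.

0.84 percentage points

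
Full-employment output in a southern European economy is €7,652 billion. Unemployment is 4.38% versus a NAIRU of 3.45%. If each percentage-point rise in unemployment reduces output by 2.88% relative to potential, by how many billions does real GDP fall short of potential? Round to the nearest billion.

Output gap = -2.88 × (4.38 - 3.45) = -2.88 × 0.93 = -2.6784%.
Actual GDP ≈ 7652 × 0.973216 ≈ 7447 billion, so the shortfall is 7652 - 7447 = 205 billion.

€205 billion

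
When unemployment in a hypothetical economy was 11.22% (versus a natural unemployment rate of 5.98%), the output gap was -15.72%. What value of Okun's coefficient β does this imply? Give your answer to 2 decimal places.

Okun's law: output gap = -β × (u - u*).
-15.72 = -β × (11.22 - 5.98) = -β × 5.24, so β = 15.72/5.24 = 3.00.

β ≈ 3.00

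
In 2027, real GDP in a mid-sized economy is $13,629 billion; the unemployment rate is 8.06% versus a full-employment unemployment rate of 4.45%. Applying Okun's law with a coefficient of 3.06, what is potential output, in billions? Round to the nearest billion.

Unemployment gap = 8.06 - 4.45 = 3.61 points, so output gap = -3.06 × 3.61 = -11.0466%.
Since Y = Y* × (1 + gap/100), Y* = 13629/0.889534 ≈ 15322 billion.

$15,322 billion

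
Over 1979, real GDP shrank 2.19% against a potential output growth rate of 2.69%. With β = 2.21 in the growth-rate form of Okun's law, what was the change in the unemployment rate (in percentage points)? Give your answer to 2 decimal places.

2.21 percentage points

Growth-rate Okun's law: g_Y = g_Y* - β × Δu, so Δu = (g_Y* - g_Y)/β.
Δu = (2.69 + 2.19)/2.21 = 4.88/2.21 = 2.21 percentage points.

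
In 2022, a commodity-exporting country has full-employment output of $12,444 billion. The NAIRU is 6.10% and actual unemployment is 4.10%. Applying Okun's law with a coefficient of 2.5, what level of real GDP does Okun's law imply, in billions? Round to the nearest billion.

$13,066 billion

Unemployment gap = 4.1 - 6.1 = -2 points, so the output gap is -2.5 × (-2) = 5%.
Actual GDP = 12444 × (1 + 5/100) = 12444 × 1.05 ≈ 13066 billion.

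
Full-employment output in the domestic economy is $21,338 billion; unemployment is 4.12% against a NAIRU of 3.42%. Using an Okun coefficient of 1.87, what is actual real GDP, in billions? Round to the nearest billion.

Unemployment gap = 4.12 - 3.42 = 0.7 points, so the output gap is -1.87 × 0.7 = -1.309%.
Actual GDP = 21338 × (1 - 1.309/100) = 21338 × 0.98691 ≈ 21059 billion.

$21,059 billion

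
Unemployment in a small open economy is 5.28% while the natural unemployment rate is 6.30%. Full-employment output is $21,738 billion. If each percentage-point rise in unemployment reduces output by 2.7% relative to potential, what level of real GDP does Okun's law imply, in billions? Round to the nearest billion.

Unemployment gap = 5.28 - 6.3 = -1.02 points, so the output gap is -2.7 × (-1.02) = 2.754%.
Actual GDP = 21738 × (1 + 2.754/100) = 21738 × 1.02754 ≈ 22337 billion.

$22,337 billion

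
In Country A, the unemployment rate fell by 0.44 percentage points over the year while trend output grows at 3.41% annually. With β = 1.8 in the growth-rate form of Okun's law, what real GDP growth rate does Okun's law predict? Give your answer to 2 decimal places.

4.20%

Growth-rate Okun's law: g_Y = g_Y* - β × Δu.
g_Y = 3.41 - 1.8 × (-0.44) = 3.41 + 0.792 = 4.202%, i.e. 4.20% to 2 d.p.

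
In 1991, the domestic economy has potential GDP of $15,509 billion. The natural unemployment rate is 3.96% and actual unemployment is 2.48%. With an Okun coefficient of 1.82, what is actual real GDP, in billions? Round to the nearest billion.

$15,927 billion

Unemployment gap = 2.48 - 3.96 = -1.48 points, so the output gap is -1.82 × (-1.48) = 2.6936%.
Actual GDP = 15509 × (1 + 2.6936/100) = 15509 × 1.026936 ≈ 15927 billion.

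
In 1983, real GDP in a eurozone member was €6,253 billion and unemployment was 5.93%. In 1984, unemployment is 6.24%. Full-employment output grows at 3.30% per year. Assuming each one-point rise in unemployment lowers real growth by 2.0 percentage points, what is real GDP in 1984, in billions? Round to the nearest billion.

€6,421 billion

Δu = 6.24 - 5.93 = 0.31 points.
Okun's law (growth form): g_Y = g_Y* - β × Δu = 3.30 - 2.0 × (0.31) = 3.3 - 0.62 = 2.68%.
Real GDP in the next year = 6253 × (1 + 2.68/100) = 6253 × 1.0268 ≈ 6421 billion.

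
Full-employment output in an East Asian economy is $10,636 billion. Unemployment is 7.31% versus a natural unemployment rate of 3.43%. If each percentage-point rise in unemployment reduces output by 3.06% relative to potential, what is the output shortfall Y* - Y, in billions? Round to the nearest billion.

Output gap = -3.06 × (7.31 - 3.43) = -3.06 × 3.88 = -11.8728%.
Actual GDP ≈ 10636 × 0.881272 ≈ 9373 billion, so the shortfall is 10636 - 9373 = 1263 billion.

$1,263 billion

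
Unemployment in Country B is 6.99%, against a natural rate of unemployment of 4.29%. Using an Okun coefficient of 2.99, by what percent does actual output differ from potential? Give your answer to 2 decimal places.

-8.07%

The unemployment gap is 6.99 - 4.29 = 2.7 percentage points.
Okun's law gives an output gap of -2.99 × 2.7 = -8.073%, i.e. 8.07% below potential.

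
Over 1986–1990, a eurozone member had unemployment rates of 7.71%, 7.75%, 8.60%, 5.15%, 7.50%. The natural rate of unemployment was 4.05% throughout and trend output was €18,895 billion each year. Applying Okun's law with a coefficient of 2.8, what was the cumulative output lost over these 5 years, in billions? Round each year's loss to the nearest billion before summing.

Year 1986: gap = -2.8 × (7.71 - 4.05) = -10.248%, loss ≈ 18895 × 10.248/100 ≈ 1936.
Year 1987: gap = -2.8 × (7.75 - 4.05) = -10.36%, loss ≈ 18895 × 10.36/100 ≈ 1958.
Year 1988: gap = -2.8 × (8.6 - 4.05) = -12.74%, loss ≈ 18895 × 12.74/100 ≈ 2407.
Year 1989: gap = -2.8 × (5.15 - 4.05) = -3.08%, loss ≈ 18895 × 3.08/100 ≈ 582.
Year 1990: gap = -2.8 × (7.5 - 4.05) = -9.66%, loss ≈ 18895 × 9.66/100 ≈ 1825.
Total lost output = 1936 + 1958 + 2407 + 582 + 1825 = 8708 billion.

€8,708 billion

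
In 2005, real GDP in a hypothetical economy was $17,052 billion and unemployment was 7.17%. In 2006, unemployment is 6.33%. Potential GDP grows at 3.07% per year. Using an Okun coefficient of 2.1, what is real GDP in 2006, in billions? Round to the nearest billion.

Δu = 6.33 - 7.17 = -0.84 points.
Okun's law (growth form): g_Y = g_Y* - β × Δu = 3.07 - 2.1 × (-0.84) = 3.07 + 1.764 = 4.834%.
Real GDP in the next year = 17052 × (1 + 4.834/100) = 17052 × 1.04834 ≈ 17876 billion.

$17,876 billion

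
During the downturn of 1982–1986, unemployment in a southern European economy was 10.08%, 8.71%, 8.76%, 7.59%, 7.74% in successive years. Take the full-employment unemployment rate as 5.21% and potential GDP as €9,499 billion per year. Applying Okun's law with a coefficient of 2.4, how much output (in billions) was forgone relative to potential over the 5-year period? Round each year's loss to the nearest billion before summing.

€3,837 billion

Year 1982: gap = -2.4 × (10.08 - 5.21) = -11.688%, loss ≈ 9499 × 11.688/100 ≈ 1110.
Year 1983: gap = -2.4 × (8.71 - 5.21) = -8.4%, loss ≈ 9499 × 8.4/100 ≈ 798.
Year 1984: gap = -2.4 × (8.76 - 5.21) = -8.52%, loss ≈ 9499 × 8.52/100 ≈ 809.
Year 1985: gap = -2.4 × (7.59 - 5.21) = -5.712%, loss ≈ 9499 × 5.712/100 ≈ 543.
Year 1986: gap = -2.4 × (7.74 - 5.21) = -6.072%, loss ≈ 9499 × 6.072/100 ≈ 577.
Total lost output = 1110 + 798 + 809 + 543 + 577 = 3837 billion.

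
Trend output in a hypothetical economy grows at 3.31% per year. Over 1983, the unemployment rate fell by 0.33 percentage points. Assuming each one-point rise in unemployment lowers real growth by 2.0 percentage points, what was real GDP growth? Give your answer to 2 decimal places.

3.97%

Growth-rate Okun's law: g_Y = g_Y* - β × Δu.
g_Y = 3.31 - 2.0 × (-0.33) = 3.31 + 0.66 = 3.97%, i.e. 3.97% to 2 d.p.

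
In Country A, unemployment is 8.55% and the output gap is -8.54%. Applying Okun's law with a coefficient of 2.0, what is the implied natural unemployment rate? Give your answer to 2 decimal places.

4.28%

From Okun's law, u - u* = -(output gap)/β = -(-8.54)/2.0 = 4.27 points.
So u* = 8.55 - 4.27 = 4.28%.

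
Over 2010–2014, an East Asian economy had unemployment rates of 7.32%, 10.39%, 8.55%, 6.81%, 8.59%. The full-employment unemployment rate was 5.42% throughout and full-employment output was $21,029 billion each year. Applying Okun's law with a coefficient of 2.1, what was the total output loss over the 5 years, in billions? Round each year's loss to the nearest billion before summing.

Year 2010: gap = -2.1 × (7.32 - 5.42) = -3.99%, loss ≈ 21029 × 3.99/100 ≈ 839.
Year 2011: gap = -2.1 × (10.39 - 5.42) = -10.437%, loss ≈ 21029 × 10.437/100 ≈ 2195.
Year 2012: gap = -2.1 × (8.55 - 5.42) = -6.573%, loss ≈ 21029 × 6.573/100 ≈ 1382.
Year 2013: gap = -2.1 × (6.81 - 5.42) = -2.919%, loss ≈ 21029 × 2.919/100 ≈ 614.
Year 2014: gap = -2.1 × (8.59 - 5.42) = -6.657%, loss ≈ 21029 × 6.657/100 ≈ 1400.
Total lost output = 839 + 2195 + 1382 + 614 + 1400 = 6430 billion.

$6,430 billion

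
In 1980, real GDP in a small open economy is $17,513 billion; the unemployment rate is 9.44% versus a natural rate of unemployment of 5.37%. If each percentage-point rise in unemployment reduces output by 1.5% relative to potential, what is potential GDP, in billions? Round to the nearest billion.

Unemployment gap = 9.44 - 5.37 = 4.07 points, so output gap = -1.5 × 4.07 = -6.105%.
Since Y = Y* × (1 + gap/100), Y* = 17513/0.93895 ≈ 18652 billion.

$18,652 billion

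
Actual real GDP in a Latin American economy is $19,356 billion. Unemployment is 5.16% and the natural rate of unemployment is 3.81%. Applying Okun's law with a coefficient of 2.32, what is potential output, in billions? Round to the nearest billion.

Unemployment gap = 5.16 - 3.81 = 1.35 points, so output gap = -2.32 × 1.35 = -3.132%.
Since Y = Y* × (1 + gap/100), Y* = 19356/0.96868 ≈ 19982 billion.

$19,982 billion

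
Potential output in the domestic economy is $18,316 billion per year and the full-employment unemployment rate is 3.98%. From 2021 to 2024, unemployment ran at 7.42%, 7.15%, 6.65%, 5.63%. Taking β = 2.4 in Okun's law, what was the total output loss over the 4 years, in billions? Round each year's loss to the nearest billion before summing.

Year 2021: gap = -2.4 × (7.42 - 3.98) = -8.256%, loss ≈ 18316 × 8.256/100 ≈ 1512.
Year 2022: gap = -2.4 × (7.15 - 3.98) = -7.608%, loss ≈ 18316 × 7.608/100 ≈ 1393.
Year 2023: gap = -2.4 × (6.65 - 3.98) = -6.408%, loss ≈ 18316 × 6.408/100 ≈ 1174.
Year 2024: gap = -2.4 × (5.63 - 3.98) = -3.96%, loss ≈ 18316 × 3.96/100 ≈ 725.
Total lost output = 1512 + 1393 + 1174 + 725 = 4804 billion.

$4,804 billion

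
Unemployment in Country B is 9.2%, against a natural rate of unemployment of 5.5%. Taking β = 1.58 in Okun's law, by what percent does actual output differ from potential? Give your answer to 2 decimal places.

The unemployment gap is 9.2 - 5.5 = 3.7 percentage points.
Okun's law gives an output gap of -1.58 × 3.7 = -5.846%, i.e. 5.85% below potential.

-5.85%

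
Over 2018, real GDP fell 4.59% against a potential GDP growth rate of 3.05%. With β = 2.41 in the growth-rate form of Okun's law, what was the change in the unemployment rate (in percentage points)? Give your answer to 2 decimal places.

3.17 percentage points

Growth-rate Okun's law: g_Y = g_Y* - β × Δu, so Δu = (g_Y* - g_Y)/β.
Δu = (3.05 + 4.59)/2.41 = 7.64/2.41 = 3.17 percentage points.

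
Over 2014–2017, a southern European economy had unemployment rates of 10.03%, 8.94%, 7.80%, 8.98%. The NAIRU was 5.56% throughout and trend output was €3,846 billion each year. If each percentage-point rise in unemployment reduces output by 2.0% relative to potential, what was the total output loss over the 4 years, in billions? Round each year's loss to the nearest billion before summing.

Year 2014: gap = -2.0 × (10.03 - 5.56) = -8.94%, loss ≈ 3846 × 8.94/100 ≈ 344.
Year 2015: gap = -2.0 × (8.94 - 5.56) = -6.76%, loss ≈ 3846 × 6.76/100 ≈ 260.
Year 2016: gap = -2.0 × (7.8 - 5.56) = -4.48%, loss ≈ 3846 × 4.48/100 ≈ 172.
Year 2017: gap = -2.0 × (8.98 - 5.56) = -6.84%, loss ≈ 3846 × 6.84/100 ≈ 263.
Total lost output = 344 + 260 + 172 + 263 = 1039 billion.

€1,039 billion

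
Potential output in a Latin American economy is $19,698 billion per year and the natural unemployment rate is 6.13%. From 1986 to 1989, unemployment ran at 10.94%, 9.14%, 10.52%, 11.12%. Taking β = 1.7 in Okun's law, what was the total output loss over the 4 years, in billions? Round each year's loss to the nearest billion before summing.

Year 1986: gap = -1.7 × (10.94 - 6.13) = -8.177%, loss ≈ 19698 × 8.177/100 ≈ 1611.
Year 1987: gap = -1.7 × (9.14 - 6.13) = -5.117%, loss ≈ 19698 × 5.117/100 ≈ 1008.
Year 1988: gap = -1.7 × (10.52 - 6.13) = -7.463%, loss ≈ 19698 × 7.463/100 ≈ 1470.
Year 1989: gap = -1.7 × (11.12 - 6.13) = -8.483%, loss ≈ 19698 × 8.483/100 ≈ 1671.
Total lost output = 1611 + 1008 + 1470 + 1671 = 5760 billion.

$5,760 billion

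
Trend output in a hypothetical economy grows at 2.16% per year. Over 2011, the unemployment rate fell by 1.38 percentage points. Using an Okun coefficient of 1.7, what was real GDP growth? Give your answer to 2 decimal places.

4.51%

Growth-rate Okun's law: g_Y = g_Y* - β × Δu.
g_Y = 2.16 - 1.7 × (-1.38) = 2.16 + 2.346 = 4.506%, i.e. 4.51% to 2 d.p.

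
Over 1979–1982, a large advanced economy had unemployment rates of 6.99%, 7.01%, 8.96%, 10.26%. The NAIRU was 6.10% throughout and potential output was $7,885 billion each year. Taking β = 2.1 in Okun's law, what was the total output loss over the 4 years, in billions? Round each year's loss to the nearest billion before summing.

$1,461 billion

Year 1979: gap = -2.1 × (6.99 - 6.1) = -1.869%, loss ≈ 7885 × 1.869/100 ≈ 147.
Year 1980: gap = -2.1 × (7.01 - 6.1) = -1.911%, loss ≈ 7885 × 1.911/100 ≈ 151.
Year 1981: gap = -2.1 × (8.96 - 6.1) = -6.006%, loss ≈ 7885 × 6.006/100 ≈ 474.
Year 1982: gap = -2.1 × (10.26 - 6.1) = -8.736%, loss ≈ 7885 × 8.736/100 ≈ 689.
Total lost output = 147 + 151 + 474 + 689 = 1461 billion.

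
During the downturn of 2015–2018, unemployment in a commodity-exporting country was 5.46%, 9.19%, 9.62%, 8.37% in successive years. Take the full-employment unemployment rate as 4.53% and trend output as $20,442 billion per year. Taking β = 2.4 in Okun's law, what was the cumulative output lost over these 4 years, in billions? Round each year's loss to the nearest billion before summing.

$7,123 billion

Year 2015: gap = -2.4 × (5.46 - 4.53) = -2.232%, loss ≈ 20442 × 2.232/100 ≈ 456.
Year 2016: gap = -2.4 × (9.19 - 4.53) = -11.184%, loss ≈ 20442 × 11.184/100 ≈ 2286.
Year 2017: gap = -2.4 × (9.62 - 4.53) = -12.216%, loss ≈ 20442 × 12.216/100 ≈ 2497.
Year 2018: gap = -2.4 × (8.37 - 4.53) = -9.216%, loss ≈ 20442 × 9.216/100 ≈ 1884.
Total lost output = 456 + 2286 + 2497 + 1884 = 7123 billion.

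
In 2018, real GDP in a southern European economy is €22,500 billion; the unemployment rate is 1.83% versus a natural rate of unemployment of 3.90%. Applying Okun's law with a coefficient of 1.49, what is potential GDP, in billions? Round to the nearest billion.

€21,827 billion

Unemployment gap = 1.83 - 3.9 = -2.07 points, so output gap = -1.49 × (-2.07) = 3.0843%.
Since Y = Y* × (1 + gap/100), Y* = 22500/1.030843 ≈ 21827 billion.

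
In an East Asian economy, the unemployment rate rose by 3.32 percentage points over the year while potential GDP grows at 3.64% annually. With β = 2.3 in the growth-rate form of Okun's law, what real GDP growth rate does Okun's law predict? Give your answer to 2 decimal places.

Growth-rate Okun's law: g_Y = g_Y* - β × Δu.
g_Y = 3.64 - 2.3 × (3.32) = 3.64 - 7.636 = -3.996%, i.e. -4.00% to 2 d.p.

-4.00%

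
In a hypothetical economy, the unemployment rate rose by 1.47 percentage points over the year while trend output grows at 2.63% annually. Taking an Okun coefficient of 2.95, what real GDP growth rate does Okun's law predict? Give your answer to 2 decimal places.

Growth-rate Okun's law: g_Y = g_Y* - β × Δu.
g_Y = 2.63 - 2.95 × (1.47) = 2.63 - 4.3365 = -1.7065%, i.e. -1.71% to 2 d.p.

-1.71%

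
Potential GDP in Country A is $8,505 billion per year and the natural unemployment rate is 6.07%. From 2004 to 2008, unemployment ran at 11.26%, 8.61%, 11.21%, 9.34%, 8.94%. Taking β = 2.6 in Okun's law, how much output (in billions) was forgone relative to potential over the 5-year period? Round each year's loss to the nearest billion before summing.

Year 2004: gap = -2.6 × (11.26 - 6.07) = -13.494%, loss ≈ 8505 × 13.494/100 ≈ 1148.
Year 2005: gap = -2.6 × (8.61 - 6.07) = -6.604%, loss ≈ 8505 × 6.604/100 ≈ 562.
Year 2006: gap = -2.6 × (11.21 - 6.07) = -13.364%, loss ≈ 8505 × 13.364/100 ≈ 1137.
Year 2007: gap = -2.6 × (9.34 - 6.07) = -8.502%, loss ≈ 8505 × 8.502/100 ≈ 723.
Year 2008: gap = -2.6 × (8.94 - 6.07) = -7.462%, loss ≈ 8505 × 7.462/100 ≈ 635.
Total lost output = 1148 + 562 + 1137 + 723 + 635 = 4205 billion.

$4,205 billion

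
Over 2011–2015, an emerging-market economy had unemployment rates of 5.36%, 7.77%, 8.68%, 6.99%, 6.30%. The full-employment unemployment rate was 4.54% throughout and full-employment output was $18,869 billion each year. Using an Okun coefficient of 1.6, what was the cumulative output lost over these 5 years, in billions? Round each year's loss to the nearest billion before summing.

Year 2011: gap = -1.6 × (5.36 - 4.54) = -1.312%, loss ≈ 18869 × 1.312/100 ≈ 248.
Year 2012: gap = -1.6 × (7.77 - 4.54) = -5.168%, loss ≈ 18869 × 5.168/100 ≈ 975.
Year 2013: gap = -1.6 × (8.68 - 4.54) = -6.624%, loss ≈ 18869 × 6.624/100 ≈ 1250.
Year 2014: gap = -1.6 × (6.99 - 4.54) = -3.92%, loss ≈ 18869 × 3.92/100 ≈ 740.
Year 2015: gap = -1.6 × (6.3 - 4.54) = -2.816%, loss ≈ 18869 × 2.816/100 ≈ 531.
Total lost output = 248 + 975 + 1250 + 740 + 531 = 3744 billion.

$3,744 billion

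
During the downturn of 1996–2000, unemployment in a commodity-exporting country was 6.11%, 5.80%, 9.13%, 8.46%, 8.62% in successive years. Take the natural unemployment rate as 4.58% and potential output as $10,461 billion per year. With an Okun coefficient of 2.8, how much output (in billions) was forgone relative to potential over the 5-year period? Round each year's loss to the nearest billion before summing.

Year 1996: gap = -2.8 × (6.11 - 4.58) = -4.284%, loss ≈ 10461 × 4.284/100 ≈ 448.
Year 1997: gap = -2.8 × (5.8 - 4.58) = -3.416%, loss ≈ 10461 × 3.416/100 ≈ 357.
Year 1998: gap = -2.8 × (9.13 - 4.58) = -12.74%, loss ≈ 10461 × 12.74/100 ≈ 1333.
Year 1999: gap = -2.8 × (8.46 - 4.58) = -10.864%, loss ≈ 10461 × 10.864/100 ≈ 1136.
Year 2000: gap = -2.8 × (8.62 - 4.58) = -11.312%, loss ≈ 10461 × 11.312/100 ≈ 1183.
Total lost output = 448 + 357 + 1333 + 1136 + 1183 = 4457 billion.

$4,457 billion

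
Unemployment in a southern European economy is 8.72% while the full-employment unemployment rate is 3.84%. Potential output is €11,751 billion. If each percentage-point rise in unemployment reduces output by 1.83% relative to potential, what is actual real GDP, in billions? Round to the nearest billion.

€10,702 billion

Unemployment gap = 8.72 - 3.84 = 4.88 points, so the output gap is -1.83 × 4.88 = -8.9304%.
Actual GDP = 11751 × (1 - 8.9304/100) = 11751 × 0.910696 ≈ 10702 billion.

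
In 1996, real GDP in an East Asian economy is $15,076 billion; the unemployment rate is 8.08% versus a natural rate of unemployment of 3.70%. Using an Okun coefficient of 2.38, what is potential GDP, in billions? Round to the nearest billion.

Unemployment gap = 8.08 - 3.7 = 4.38 points, so output gap = -2.38 × 4.38 = -10.4244%.
Since Y = Y* × (1 + gap/100), Y* = 15076/0.895756 ≈ 16830 billion.

$16,830 billion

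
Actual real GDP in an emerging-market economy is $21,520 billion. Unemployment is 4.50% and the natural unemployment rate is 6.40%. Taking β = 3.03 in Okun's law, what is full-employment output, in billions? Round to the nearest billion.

$20,349 billion

Unemployment gap = 4.5 - 6.4 = -1.9 points, so output gap = -3.03 × (-1.9) = 5.757%.
Since Y = Y* × (1 + gap/100), Y* = 21520/1.05757 ≈ 20349 billion.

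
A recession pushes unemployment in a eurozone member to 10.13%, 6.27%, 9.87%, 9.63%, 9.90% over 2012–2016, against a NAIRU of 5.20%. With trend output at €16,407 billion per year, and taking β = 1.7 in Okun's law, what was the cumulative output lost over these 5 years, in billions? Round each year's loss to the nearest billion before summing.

Year 2012: gap = -1.7 × (10.13 - 5.2) = -8.381%, loss ≈ 16407 × 8.381/100 ≈ 1375.
Year 2013: gap = -1.7 × (6.27 - 5.2) = -1.819%, loss ≈ 16407 × 1.819/100 ≈ 298.
Year 2014: gap = -1.7 × (9.87 - 5.2) = -7.939%, loss ≈ 16407 × 7.939/100 ≈ 1303.
Year 2015: gap = -1.7 × (9.63 - 5.2) = -7.531%, loss ≈ 16407 × 7.531/100 ≈ 1236.
Year 2016: gap = -1.7 × (9.9 - 5.2) = -7.99%, loss ≈ 16407 × 7.99/100 ≈ 1311.
Total lost output = 1375 + 298 + 1303 + 1236 + 1311 = 5523 billion.

€5,523 billion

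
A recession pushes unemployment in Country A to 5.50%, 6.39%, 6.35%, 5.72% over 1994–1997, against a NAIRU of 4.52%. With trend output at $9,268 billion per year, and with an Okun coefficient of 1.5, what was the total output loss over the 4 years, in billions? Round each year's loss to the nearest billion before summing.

$817 billion

Year 1994: gap = -1.5 × (5.5 - 4.52) = -1.47%, loss ≈ 9268 × 1.47/100 ≈ 136.
Year 1995: gap = -1.5 × (6.39 - 4.52) = -2.805%, loss ≈ 9268 × 2.805/100 ≈ 260.
Year 1996: gap = -1.5 × (6.35 - 4.52) = -2.745%, loss ≈ 9268 × 2.745/100 ≈ 254.
Year 1997: gap = -1.5 × (5.72 - 4.52) = -1.8%, loss ≈ 9268 × 1.8/100 ≈ 167.
Total lost output = 136 + 260 + 254 + 167 = 817 billion.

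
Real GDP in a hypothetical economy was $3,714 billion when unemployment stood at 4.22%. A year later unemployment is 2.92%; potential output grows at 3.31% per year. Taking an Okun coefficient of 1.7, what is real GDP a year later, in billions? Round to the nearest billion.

$3,919 billion

Δu = 2.92 - 4.22 = -1.3 points.
Okun's law (growth form): g_Y = g_Y* - β × Δu = 3.31 - 1.7 × (-1.30) = 3.31 + 2.21 = 5.52%.
Real GDP in the next year = 3714 × (1 + 5.52/100) = 3714 × 1.0552 ≈ 3919 billion.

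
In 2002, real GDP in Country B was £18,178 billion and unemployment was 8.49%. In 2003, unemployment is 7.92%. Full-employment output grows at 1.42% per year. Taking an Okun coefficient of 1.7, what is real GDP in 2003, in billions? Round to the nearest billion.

Δu = 7.92 - 8.49 = -0.57 points.
Okun's law (growth form): g_Y = g_Y* - β × Δu = 1.42 - 1.7 × (-0.57) = 1.42 + 0.969 = 2.389%.
Real GDP in the next year = 18178 × (1 + 2.389/100) = 18178 × 1.02389 ≈ 18612 billion.

£18,612 billion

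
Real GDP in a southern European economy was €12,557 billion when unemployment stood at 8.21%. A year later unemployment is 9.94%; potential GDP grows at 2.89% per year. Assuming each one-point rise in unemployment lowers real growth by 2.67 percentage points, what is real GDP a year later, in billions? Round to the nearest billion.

€12,340 billion

Δu = 9.94 - 8.21 = 1.73 points.
Okun's law (growth form): g_Y = g_Y* - β × Δu = 2.89 - 2.67 × (1.73) = 2.89 - 4.6191 = -1.7291%.
Real GDP in the next year = 12557 × (1 - 1.7291/100) = 12557 × 0.982709 ≈ 12340 billion.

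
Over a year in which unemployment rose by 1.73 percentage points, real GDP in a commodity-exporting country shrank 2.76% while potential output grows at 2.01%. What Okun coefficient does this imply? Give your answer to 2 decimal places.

Growth form: g_Y = g_Y* - β × Δu, so β = (g_Y* - g_Y)/Δu.
β = (2.01 + 2.76)/1.73 = 4.77/1.73 = 2.76.

β ≈ 2.76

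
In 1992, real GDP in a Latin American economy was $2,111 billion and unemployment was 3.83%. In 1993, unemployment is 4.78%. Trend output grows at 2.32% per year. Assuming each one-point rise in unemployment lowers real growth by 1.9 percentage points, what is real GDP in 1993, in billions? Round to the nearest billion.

$2,122 billion

Δu = 4.78 - 3.83 = 0.95 points.
Okun's law (growth form): g_Y = g_Y* - β × Δu = 2.32 - 1.9 × (0.95) = 2.32 - 1.805 = 0.515%.
Real GDP in the next year = 2111 × (1 + 0.515/100) = 2111 × 1.00515 ≈ 2122 billion.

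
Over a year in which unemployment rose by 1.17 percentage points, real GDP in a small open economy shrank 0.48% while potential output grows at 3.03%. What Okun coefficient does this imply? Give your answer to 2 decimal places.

β ≈ 3.00

Growth form: g_Y = g_Y* - β × Δu, so β = (g_Y* - g_Y)/Δu.
β = (3.03 + 0.48)/1.17 = 3.51/1.17 = 3.00.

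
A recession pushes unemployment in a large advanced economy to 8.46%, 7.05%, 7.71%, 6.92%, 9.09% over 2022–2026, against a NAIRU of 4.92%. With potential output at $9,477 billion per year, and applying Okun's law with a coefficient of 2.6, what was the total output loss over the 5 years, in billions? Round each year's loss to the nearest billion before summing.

$3,604 billion

Year 2022: gap = -2.6 × (8.46 - 4.92) = -9.204%, loss ≈ 9477 × 9.204/100 ≈ 872.
Year 2023: gap = -2.6 × (7.05 - 4.92) = -5.538%, loss ≈ 9477 × 5.538/100 ≈ 525.
Year 2024: gap = -2.6 × (7.71 - 4.92) = -7.254%, loss ≈ 9477 × 7.254/100 ≈ 687.
Year 2025: gap = -2.6 × (6.92 - 4.92) = -5.2%, loss ≈ 9477 × 5.2/100 ≈ 493.
Year 2026: gap = -2.6 × (9.09 - 4.92) = -10.842%, loss ≈ 9477 × 10.842/100 ≈ 1027.
Total lost output = 872 + 525 + 687 + 493 + 1027 = 3604 billion.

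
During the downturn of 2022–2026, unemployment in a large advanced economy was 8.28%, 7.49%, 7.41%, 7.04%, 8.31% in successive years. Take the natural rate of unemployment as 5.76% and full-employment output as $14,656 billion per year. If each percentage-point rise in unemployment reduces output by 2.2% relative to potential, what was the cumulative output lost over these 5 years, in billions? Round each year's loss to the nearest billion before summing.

$3,138 billion

Year 2022: gap = -2.2 × (8.28 - 5.76) = -5.544%, loss ≈ 14656 × 5.544/100 ≈ 813.
Year 2023: gap = -2.2 × (7.49 - 5.76) = -3.806%, loss ≈ 14656 × 3.806/100 ≈ 558.
Year 2024: gap = -2.2 × (7.41 - 5.76) = -3.63%, loss ≈ 14656 × 3.63/100 ≈ 532.
Year 2025: gap = -2.2 × (7.04 - 5.76) = -2.816%, loss ≈ 14656 × 2.816/100 ≈ 413.
Year 2026: gap = -2.2 × (8.31 - 5.76) = -5.61%, loss ≈ 14656 × 5.61/100 ≈ 822.
Total lost output = 813 + 558 + 532 + 413 + 822 = 3138 billion.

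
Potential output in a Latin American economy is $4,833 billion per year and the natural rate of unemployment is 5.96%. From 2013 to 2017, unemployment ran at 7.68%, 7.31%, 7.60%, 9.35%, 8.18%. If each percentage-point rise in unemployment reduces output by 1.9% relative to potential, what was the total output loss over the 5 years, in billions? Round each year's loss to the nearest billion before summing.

$948 billion

Year 2013: gap = -1.9 × (7.68 - 5.96) = -3.268%, loss ≈ 4833 × 3.268/100 ≈ 158.
Year 2014: gap = -1.9 × (7.31 - 5.96) = -2.565%, loss ≈ 4833 × 2.565/100 ≈ 124.
Year 2015: gap = -1.9 × (7.6 - 5.96) = -3.116%, loss ≈ 4833 × 3.116/100 ≈ 151.
Year 2016: gap = -1.9 × (9.35 - 5.96) = -6.441%, loss ≈ 4833 × 6.441/100 ≈ 311.
Year 2017: gap = -1.9 × (8.18 - 5.96) = -4.218%, loss ≈ 4833 × 4.218/100 ≈ 204.
Total lost output = 158 + 124 + 151 + 311 + 204 = 948 billion.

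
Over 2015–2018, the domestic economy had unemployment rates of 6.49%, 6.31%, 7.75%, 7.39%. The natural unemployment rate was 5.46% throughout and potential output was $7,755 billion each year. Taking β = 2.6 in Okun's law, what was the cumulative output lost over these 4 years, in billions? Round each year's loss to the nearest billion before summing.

$1,230 billion

Year 2015: gap = -2.6 × (6.49 - 5.46) = -2.678%, loss ≈ 7755 × 2.678/100 ≈ 208.
Year 2016: gap = -2.6 × (6.31 - 5.46) = -2.21%, loss ≈ 7755 × 2.21/100 ≈ 171.
Year 2017: gap = -2.6 × (7.75 - 5.46) = -5.954%, loss ≈ 7755 × 5.954/100 ≈ 462.
Year 2018: gap = -2.6 × (7.39 - 5.46) = -5.018%, loss ≈ 7755 × 5.018/100 ≈ 389.
Total lost output = 208 + 171 + 462 + 389 = 1230 billion.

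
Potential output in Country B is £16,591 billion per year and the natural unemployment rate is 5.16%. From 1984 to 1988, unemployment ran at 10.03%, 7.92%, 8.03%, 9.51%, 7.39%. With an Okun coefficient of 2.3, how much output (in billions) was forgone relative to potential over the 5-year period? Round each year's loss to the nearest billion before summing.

Year 1984: gap = -2.3 × (10.03 - 5.16) = -11.201%, loss ≈ 16591 × 11.201/100 ≈ 1858.
Year 1985: gap = -2.3 × (7.92 - 5.16) = -6.348%, loss ≈ 16591 × 6.348/100 ≈ 1053.
Year 1986: gap = -2.3 × (8.03 - 5.16) = -6.601%, loss ≈ 16591 × 6.601/100 ≈ 1095.
Year 1987: gap = -2.3 × (9.51 - 5.16) = -10.005%, loss ≈ 16591 × 10.005/100 ≈ 1660.
Year 1988: gap = -2.3 × (7.39 - 5.16) = -5.129%, loss ≈ 16591 × 5.129/100 ≈ 851.
Total lost output = 1858 + 1053 + 1095 + 1660 + 851 = 6517 billion.

£6,517 billion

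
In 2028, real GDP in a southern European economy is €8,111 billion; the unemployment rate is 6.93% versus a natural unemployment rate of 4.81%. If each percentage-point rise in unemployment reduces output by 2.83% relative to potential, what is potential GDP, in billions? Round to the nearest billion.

Unemployment gap = 6.93 - 4.81 = 2.12 points, so output gap = -2.83 × 2.12 = -5.9996%.
Since Y = Y* × (1 + gap/100), Y* = 8111/0.940004 ≈ 8629 billion.

€8,629 billion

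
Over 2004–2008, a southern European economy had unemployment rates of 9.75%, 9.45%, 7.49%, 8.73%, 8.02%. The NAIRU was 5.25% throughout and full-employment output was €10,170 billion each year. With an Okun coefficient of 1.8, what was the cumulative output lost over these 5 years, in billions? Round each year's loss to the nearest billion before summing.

Year 2004: gap = -1.8 × (9.75 - 5.25) = -8.1%, loss ≈ 10170 × 8.1/100 ≈ 824.
Year 2005: gap = -1.8 × (9.45 - 5.25) = -7.56%, loss ≈ 10170 × 7.56/100 ≈ 769.
Year 2006: gap = -1.8 × (7.49 - 5.25) = -4.032%, loss ≈ 10170 × 4.032/100 ≈ 410.
Year 2007: gap = -1.8 × (8.73 - 5.25) = -6.264%, loss ≈ 10170 × 6.264/100 ≈ 637.
Year 2008: gap = -1.8 × (8.02 - 5.25) = -4.986%, loss ≈ 10170 × 4.986/100 ≈ 507.
Total lost output = 824 + 769 + 410 + 637 + 507 = 3147 billion.

€3,147 billion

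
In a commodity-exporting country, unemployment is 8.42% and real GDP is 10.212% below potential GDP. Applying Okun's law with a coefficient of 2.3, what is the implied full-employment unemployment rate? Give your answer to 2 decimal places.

3.98%

From Okun's law, u - u* = -(output gap)/β = -(-10.212)/2.3 = 4.44 points.
So u* = 8.42 - 4.44 = 3.98%.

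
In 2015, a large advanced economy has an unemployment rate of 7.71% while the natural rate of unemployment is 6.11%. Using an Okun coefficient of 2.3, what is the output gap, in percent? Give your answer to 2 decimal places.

The unemployment gap is 7.71 - 6.11 = 1.6 percentage points.
Okun's law gives an output gap of -2.3 × 1.6 = -3.68%, i.e. 3.68% below potential.

-3.68%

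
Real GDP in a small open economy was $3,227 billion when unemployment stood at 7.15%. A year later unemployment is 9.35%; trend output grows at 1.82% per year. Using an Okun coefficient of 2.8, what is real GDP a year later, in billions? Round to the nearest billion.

Δu = 9.35 - 7.15 = 2.2 points.
Okun's law (growth form): g_Y = g_Y* - β × Δu = 1.82 - 2.8 × (2.20) = 1.82 - 6.16 = -4.34%.
Real GDP in the next year = 3227 × (1 - 4.34/100) = 3227 × 0.9566 ≈ 3087 billion.

$3,087 billion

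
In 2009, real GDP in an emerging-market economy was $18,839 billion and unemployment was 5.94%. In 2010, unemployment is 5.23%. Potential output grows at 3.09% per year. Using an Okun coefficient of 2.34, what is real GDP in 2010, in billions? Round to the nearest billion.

Δu = 5.23 - 5.94 = -0.71 points.
Okun's law (growth form): g_Y = g_Y* - β × Δu = 3.09 - 2.34 × (-0.71) = 3.09 + 1.6614 = 4.7514%.
Real GDP in the next year = 18839 × (1 + 4.7514/100) = 18839 × 1.047514 ≈ 19734 billion.

$19,734 billion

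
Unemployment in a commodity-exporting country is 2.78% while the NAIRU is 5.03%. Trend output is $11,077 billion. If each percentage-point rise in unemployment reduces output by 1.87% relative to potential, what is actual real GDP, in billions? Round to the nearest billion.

$11,543 billion

Unemployment gap = 2.78 - 5.03 = -2.25 points, so the output gap is -1.87 × (-2.25) = 4.2075%.
Actual GDP = 11077 × (1 + 4.2075/100) = 11077 × 1.042075 ≈ 11543 billion.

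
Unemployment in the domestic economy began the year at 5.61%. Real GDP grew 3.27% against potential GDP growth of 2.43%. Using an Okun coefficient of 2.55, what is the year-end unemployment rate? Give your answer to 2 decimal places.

Growth-rate Okun's law: g_Y = g_Y* - β × Δu, so Δu = (g_Y* - g_Y)/β.
Δu = (2.43 - 3.27)/2.55 = -0.84/2.55 = -0.33 percentage points.
Year-end unemployment = 5.61 - 0.33 = 5.28%.

5.28%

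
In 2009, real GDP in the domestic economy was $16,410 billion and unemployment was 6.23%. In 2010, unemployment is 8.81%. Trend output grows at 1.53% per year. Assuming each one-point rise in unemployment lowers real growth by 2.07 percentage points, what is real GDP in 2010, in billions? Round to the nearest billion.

Δu = 8.81 - 6.23 = 2.58 points.
Okun's law (growth form): g_Y = g_Y* - β × Δu = 1.53 - 2.07 × (2.58) = 1.53 - 5.3406 = -3.8106%.
Real GDP in the next year = 16410 × (1 - 3.8106/100) = 16410 × 0.961894 ≈ 15785 billion.

$15,785 billion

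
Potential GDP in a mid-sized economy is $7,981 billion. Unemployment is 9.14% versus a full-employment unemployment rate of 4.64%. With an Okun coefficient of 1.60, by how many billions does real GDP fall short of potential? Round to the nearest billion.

$575 billion

Output gap = -1.60 × (9.14 - 4.64) = -1.6 × 4.5 = -7.2%.
Actual GDP ≈ 7981 × 0.928 ≈ 7406 billion, so the shortfall is 7981 - 7406 = 575 billion.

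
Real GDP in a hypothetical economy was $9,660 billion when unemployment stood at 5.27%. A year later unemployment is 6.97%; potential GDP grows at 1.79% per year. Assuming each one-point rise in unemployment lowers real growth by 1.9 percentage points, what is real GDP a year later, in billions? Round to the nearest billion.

$9,521 billion

Δu = 6.97 - 5.27 = 1.7 points.
Okun's law (growth form): g_Y = g_Y* - β × Δu = 1.79 - 1.9 × (1.70) = 1.79 - 3.23 = -1.44%.
Real GDP in the next year = 9660 × (1 - 1.44/100) = 9660 × 0.9856 ≈ 9521 billion.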